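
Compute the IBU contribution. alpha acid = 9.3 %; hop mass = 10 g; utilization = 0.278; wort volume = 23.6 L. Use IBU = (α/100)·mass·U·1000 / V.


IBU = (9.3/100)·10·0.278·1000 / 23.6

10.9551 IBU


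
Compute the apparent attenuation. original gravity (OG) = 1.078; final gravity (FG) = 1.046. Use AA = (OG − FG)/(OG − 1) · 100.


AA = (1.078 − 1.046)/(1.078 − 1) · 100

41.0256 %


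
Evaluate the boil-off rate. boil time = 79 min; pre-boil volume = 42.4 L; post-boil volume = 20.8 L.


rate = (V_pre − V_post) / (t_min/60)
rate = (42.4 − 20.8) / (79/60)

16.4051 L/hr


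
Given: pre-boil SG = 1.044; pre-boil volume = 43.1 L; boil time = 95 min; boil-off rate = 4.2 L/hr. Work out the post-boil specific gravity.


V_post = V_pre − rate·(t/60);  SG_post = 1 + (SG_pre−1)·V_pre/V_post
V_post = 43.1 − 4.2·(95/60) = 36.4500
SG_post = 1 + (1.044 − 1)·43.1/36.4500

1.0520


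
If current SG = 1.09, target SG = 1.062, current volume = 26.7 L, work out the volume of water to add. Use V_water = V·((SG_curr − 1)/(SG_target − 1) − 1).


V_water = 26.7·((1.09 − 1)/(1.062 − 1) − 1)

12.0581 L


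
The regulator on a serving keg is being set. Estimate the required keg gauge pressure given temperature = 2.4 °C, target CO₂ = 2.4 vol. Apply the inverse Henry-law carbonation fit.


psi = vols/(0.01821 + 0.09011·e^(−0.04·T)) − 14.695
psi = 2.4/(0.01821 + 0.09011·e^(−0.04·2.4)) − 14.695

9.2878 psi


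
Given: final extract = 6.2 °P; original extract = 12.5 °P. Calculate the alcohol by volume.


SG = 259/(259 − P);  ABV = (OG − FG)·131.25
OG = 259/(259 − 12.5) = 1.0507
FG = 259/(259 − 6.2) = 1.0245
ABV = (1.0507 − 1.0245)·131.25

3.4367 % ABV


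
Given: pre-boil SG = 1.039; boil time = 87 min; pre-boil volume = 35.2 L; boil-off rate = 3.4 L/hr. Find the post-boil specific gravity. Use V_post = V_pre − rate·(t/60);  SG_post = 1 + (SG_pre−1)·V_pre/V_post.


V_post = 35.2 − 3.4·(87/60) = 30.2700
SG_post = 1 + (1.039 − 1)·35.2/30.2700

1.0454


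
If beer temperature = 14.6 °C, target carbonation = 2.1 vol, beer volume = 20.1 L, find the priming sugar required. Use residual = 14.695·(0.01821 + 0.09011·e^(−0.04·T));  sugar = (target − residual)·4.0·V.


residual = 14.695·(0.01821 + 0.09011·e^(−0.04·14.6)) = 1.0060
sugar = (2.1 − 1.0060)·4.0·20.1

87.9548 g


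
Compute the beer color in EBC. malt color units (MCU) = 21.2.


SRM = 1.4922·MCU^0.6859;  EBC = SRM·1.97
SRM = 1.4922·21.2^0.6859 = 12.1216
EBC = 12.1216·1.97

23.8796 EBC


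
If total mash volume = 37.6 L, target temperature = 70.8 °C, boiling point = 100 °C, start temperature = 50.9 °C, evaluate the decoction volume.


V_dec = V_total·(T_target − T_start)/(T_boil − T_start)
V_dec = 37.6·(70.8 − 50.9)/(100 − 50.9)

15.2391 L


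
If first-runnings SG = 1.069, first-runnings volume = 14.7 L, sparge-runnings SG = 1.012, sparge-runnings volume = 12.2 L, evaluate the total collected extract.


total = Σ (SG_i − 1)·1000·V_i
first = (1.069 − 1)·1000·14.7 = 1014.3000
sparge = (1.012 − 1)·1000·12.2 = 146.4000
total = 1014.3000 + 146.4000

1160.7000 gravity·L


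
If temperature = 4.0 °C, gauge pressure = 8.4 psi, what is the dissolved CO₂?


vols = (P + 14.695)·(0.01821 + 0.09011·e^(−0.04·T))
vols = (8.4 + 14.695)·(0.01821 + 0.09011·e^(−0.04·4.0))

2.1939 volumes


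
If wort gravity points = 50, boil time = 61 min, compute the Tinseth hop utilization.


U = 1.65·0.000125^(GP/1000) · (1 − e^(−0.04·t))/4.15
bigness = 1.65·0.000125^(50/1000) = 1.0528
boil_factor = (1 − e^(−0.04·61))/4.15 = 0.2200
U = 1.0528 · 0.2200

0.2316


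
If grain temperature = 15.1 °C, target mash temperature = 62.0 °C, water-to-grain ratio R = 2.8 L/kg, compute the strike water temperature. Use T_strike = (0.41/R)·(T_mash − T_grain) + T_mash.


T_strike = (0.41/2.8)·(62.0 − 15.1) + 62.0

68.8675 °C


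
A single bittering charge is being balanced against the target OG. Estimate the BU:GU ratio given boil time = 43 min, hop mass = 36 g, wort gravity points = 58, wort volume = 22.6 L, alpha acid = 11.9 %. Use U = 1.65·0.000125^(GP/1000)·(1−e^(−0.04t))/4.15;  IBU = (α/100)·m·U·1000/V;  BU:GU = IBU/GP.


U = 1.65·0.000125^(58/1000)·(1−e^(−0.04·43))/4.15 = 0.1938
IBU = (11.9/100)·36·0.1938·1000/22.6 = 36.7372
BU:GU = 36.7372/58

0.6334


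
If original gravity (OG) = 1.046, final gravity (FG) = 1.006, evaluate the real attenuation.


AA = (OG−FG)/(OG−1)·100;  RA = AA·0.8192
AA = (1.046 − 1.006)/(1.046 − 1)·100 = 86.9565
RA = 86.9565·0.8192

71.2348 %


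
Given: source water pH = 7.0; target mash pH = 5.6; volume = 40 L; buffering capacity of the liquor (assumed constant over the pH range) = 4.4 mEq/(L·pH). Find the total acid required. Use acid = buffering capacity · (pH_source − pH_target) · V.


acid = 4.4 · (7.0 − 5.6) · 40

246.4000 mEq


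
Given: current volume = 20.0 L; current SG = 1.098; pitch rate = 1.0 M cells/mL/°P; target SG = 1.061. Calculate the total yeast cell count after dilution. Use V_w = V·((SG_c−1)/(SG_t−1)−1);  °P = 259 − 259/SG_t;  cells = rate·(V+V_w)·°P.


V_w = 20.0·((1.098−1)/(1.061−1)−1) = 12.1311
V_final = 20.0 + 12.1311 = 32.1311
°P = 259 − 259/1.061 = 14.8907
cells = 1.0·32.1311·14.8907

478.4543 billion cells


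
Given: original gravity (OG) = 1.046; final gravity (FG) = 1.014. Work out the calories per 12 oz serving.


ABW = (OG−FG)·131.25·0.79/FG;  °P = 259 − 259/SG (for OG→OE and FG→AE);  RE = 0.1808·OE + 0.8192·AE;  Cal = (6.9·ABW + 4·(RE−0.1))·FG·3.55
ABW = (1.046 − 1.014)·131.25·0.79/1.014 = 3.2722
OE = 259 − 259/1.046 = 11.3901 °P
AE = 259 − 259/1.014 = 3.5759 °P
RE = 0.1808·11.3901 + 0.8192·3.5759 = 4.9887 °P
Cal = (6.9·3.2722 + 4·(4.9887−0.1))·1.014·3.55

151.6663 kcal


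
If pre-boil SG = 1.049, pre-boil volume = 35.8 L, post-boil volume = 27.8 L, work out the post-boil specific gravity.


SG_post = 1 + (SG_pre − 1)·V_pre/V_post
pts_pre = (1.049 − 1)·1000 = 49.0000
pts_post = 49.0000·35.8/27.8 = 63.1007
SG_post = 1 + 63.1007/1000

1.0631


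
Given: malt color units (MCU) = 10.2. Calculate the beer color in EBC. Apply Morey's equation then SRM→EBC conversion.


SRM = 1.4922·MCU^0.6859;  EBC = SRM·1.97
SRM = 1.4922·10.2^0.6859 = 7.3388
EBC = 7.3388·1.97

14.4575 EBC


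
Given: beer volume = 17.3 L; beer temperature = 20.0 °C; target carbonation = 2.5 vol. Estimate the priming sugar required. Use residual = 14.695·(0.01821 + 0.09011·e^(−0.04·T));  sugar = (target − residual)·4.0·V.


residual = 14.695·(0.01821 + 0.09011·e^(−0.04·20.0)) = 0.8626
sugar = (2.5 − 0.8626)·4.0·17.3

113.3093 g


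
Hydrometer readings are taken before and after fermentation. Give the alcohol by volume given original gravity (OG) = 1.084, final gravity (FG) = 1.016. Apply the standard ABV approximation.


ABV = (OG − FG) · 131.25
ABV = (1.084 − 1.016) · 131.25

8.9250 % ABV


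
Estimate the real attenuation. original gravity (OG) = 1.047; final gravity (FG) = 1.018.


AA = (OG−FG)/(OG−1)·100;  RA = AA·0.8192
AA = (1.047 − 1.018)/(1.047 − 1)·100 = 61.7021
RA = 61.7021·0.8192

50.5464 %


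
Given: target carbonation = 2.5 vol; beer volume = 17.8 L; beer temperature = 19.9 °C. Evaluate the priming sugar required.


residual = 14.695·(0.01821 + 0.09011·e^(−0.04·T));  sugar = (target − residual)·4.0·V
residual = 14.695·(0.01821 + 0.09011·e^(−0.04·19.9)) = 0.8650
sugar = (2.5 − 0.8650)·4.0·17.8

116.4143 g


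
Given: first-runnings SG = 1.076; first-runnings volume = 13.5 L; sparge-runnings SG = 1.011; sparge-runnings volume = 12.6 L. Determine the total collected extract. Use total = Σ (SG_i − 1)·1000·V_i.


first = (1.076 − 1)·1000·13.5 = 1026.0000
sparge = (1.011 − 1)·1000·12.6 = 138.6000
total = 1026.0000 + 138.6000

1164.6000 gravity·L


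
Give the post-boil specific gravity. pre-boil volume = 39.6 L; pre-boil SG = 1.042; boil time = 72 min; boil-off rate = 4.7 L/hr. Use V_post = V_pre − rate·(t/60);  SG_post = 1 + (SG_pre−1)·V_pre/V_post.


V_post = 39.6 − 4.7·(72/60) = 33.9600
SG_post = 1 + (1.042 − 1)·39.6/33.9600

1.0490


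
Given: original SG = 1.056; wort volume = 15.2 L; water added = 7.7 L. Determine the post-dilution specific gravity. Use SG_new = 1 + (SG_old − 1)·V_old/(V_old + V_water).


pts = (1.056 − 1)·1000·15.2/(15.2 + 7.7) = 37.1703
SG_new = 1 + 37.1703/1000

1.0372


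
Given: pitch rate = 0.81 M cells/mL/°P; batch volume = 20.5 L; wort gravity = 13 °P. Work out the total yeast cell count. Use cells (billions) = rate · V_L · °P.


cells = 0.81 · 20.5 · 13

215.8650 billion cells


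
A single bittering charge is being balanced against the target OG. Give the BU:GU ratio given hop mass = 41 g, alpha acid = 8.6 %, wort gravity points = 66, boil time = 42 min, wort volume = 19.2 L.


U = 1.65·0.000125^(GP/1000)·(1−e^(−0.04t))/4.15;  IBU = (α/100)·m·U·1000/V;  BU:GU = IBU/GP
U = 1.65·0.000125^(66/1000)·(1−e^(−0.04·42))/4.15 = 0.1788
IBU = (8.6/100)·41·0.1788·1000/19.2 = 32.8275
BU:GU = 32.8275/66

0.4974


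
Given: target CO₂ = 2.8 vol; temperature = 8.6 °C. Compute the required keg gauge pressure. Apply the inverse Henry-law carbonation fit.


psi = vols/(0.01821 + 0.09011·e^(−0.04·T)) − 14.695
psi = 2.8/(0.01821 + 0.09011·e^(−0.04·8.6)) − 14.695

19.4132 psi


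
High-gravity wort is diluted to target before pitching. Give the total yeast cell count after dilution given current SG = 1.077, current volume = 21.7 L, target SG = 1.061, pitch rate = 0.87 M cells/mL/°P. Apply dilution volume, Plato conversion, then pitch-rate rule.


V_w = V·((SG_c−1)/(SG_t−1)−1);  °P = 259 − 259/SG_t;  cells = rate·(V+V_w)·°P
V_w = 21.7·((1.077−1)/(1.061−1)−1) = 5.6918
V_final = 21.7 + 5.6918 = 27.3918
°P = 259 − 259/1.061 = 14.8907
cells = 0.87·27.3918·14.8907

354.8576 billion cells


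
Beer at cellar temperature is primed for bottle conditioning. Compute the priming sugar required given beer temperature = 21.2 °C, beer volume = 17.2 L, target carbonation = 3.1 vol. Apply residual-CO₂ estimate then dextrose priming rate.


residual = 14.695·(0.01821 + 0.09011·e^(−0.04·T));  sugar = (target − residual)·4.0·V
residual = 14.695·(0.01821 + 0.09011·e^(−0.04·21.2)) = 0.8347
sugar = (3.1 − 0.8347)·4.0·17.2

155.8528 g


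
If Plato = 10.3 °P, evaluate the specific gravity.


SG = 259/(259 − P)
SG = 259/(259 − 10.3)

1.0414


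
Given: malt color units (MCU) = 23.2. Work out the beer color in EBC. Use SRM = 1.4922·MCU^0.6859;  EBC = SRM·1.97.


SRM = 1.4922·23.2^0.6859 = 12.8948
EBC = 12.8948·1.97

25.4028 EBC


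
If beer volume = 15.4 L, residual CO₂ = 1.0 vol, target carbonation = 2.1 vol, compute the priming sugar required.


sugar = (target − residual)·4.0·V
sugar = (2.1 − 1.0)·4.0·15.4

67.7600 g


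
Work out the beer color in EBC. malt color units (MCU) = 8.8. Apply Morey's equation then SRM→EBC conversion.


SRM = 1.4922·MCU^0.6859;  EBC = SRM·1.97
SRM = 1.4922·8.8^0.6859 = 6.6320
EBC = 6.6320·1.97

13.0651 EBC


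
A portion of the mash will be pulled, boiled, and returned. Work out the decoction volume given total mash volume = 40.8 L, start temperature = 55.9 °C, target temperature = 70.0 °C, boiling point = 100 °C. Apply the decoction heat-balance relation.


V_dec = V_total·(T_target − T_start)/(T_boil − T_start)
V_dec = 40.8·(70.0 − 55.9)/(100 − 55.9)

13.0449 L


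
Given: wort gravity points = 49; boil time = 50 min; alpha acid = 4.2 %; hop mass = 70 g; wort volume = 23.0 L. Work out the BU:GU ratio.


U = 1.65·0.000125^(GP/1000)·(1−e^(−0.04t))/4.15;  IBU = (α/100)·m·U·1000/V;  BU:GU = IBU/GP
U = 1.65·0.000125^(49/1000)·(1−e^(−0.04·50))/4.15 = 0.2213
IBU = (4.2/100)·70·0.2213·1000/23.0 = 28.2912
BU:GU = 28.2912/49

0.5774


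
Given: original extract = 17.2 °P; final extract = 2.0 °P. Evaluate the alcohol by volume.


SG = 259/(259 − P);  ABV = (OG − FG)·131.25
OG = 259/(259 − 17.2) = 1.0711
FG = 259/(259 − 2.0) = 1.0078
ABV = (1.0711 − 1.0078)·131.25

8.3148 % ABV


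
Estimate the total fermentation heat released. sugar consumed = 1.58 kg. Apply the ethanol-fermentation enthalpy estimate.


Q = m_sugar · 590 kJ/kg
Q = 1.58 · 590

932.2000 kJ


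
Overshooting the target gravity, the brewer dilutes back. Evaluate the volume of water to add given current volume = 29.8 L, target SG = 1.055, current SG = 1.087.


V_water = V·((SG_curr − 1)/(SG_target − 1) − 1)
V_water = 29.8·((1.087 − 1)/(1.055 − 1) − 1)

17.3382 L


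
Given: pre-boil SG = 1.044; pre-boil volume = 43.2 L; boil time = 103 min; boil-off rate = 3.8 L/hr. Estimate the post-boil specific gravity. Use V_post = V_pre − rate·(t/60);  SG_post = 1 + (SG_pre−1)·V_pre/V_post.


V_post = 43.2 − 3.8·(103/60) = 36.6767
SG_post = 1 + (1.044 − 1)·43.2/36.6767

1.0518


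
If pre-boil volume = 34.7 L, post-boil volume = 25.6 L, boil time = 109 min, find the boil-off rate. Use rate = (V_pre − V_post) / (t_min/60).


rate = (34.7 − 25.6) / (109/60)

5.0092 L/hr


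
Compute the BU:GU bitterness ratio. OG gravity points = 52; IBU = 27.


BU:GU = IBU / OG_points
BU:GU = 27 / 52

0.5192


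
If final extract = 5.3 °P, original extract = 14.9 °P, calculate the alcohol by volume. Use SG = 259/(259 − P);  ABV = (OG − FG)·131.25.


OG = 259/(259 − 14.9) = 1.0610
FG = 259/(259 − 5.3) = 1.0209
ABV = (1.0610 − 1.0209)·131.25

5.2697 % ABV


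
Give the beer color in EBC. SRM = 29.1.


EBC = SRM · 1.97
EBC = 29.1 · 1.97

57.3270 EBC


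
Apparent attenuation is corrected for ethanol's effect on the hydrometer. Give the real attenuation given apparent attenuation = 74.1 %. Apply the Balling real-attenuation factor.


RA = AA · 0.8192
RA = 74.1 · 0.8192

60.7027 %


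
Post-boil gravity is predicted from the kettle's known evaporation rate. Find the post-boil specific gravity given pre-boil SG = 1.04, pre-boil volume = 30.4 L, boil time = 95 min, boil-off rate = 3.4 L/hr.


V_post = V_pre − rate·(t/60);  SG_post = 1 + (SG_pre−1)·V_pre/V_post
V_post = 30.4 − 3.4·(95/60) = 25.0167
SG_post = 1 + (1.04 − 1)·30.4/25.0167

1.0486


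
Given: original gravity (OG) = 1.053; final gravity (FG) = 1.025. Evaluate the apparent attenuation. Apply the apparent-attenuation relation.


AA = (OG − FG)/(OG − 1) · 100
AA = (1.053 − 1.025)/(1.053 − 1) · 100

52.8302 %


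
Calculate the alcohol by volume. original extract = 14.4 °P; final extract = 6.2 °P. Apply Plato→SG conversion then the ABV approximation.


SG = 259/(259 − P);  ABV = (OG − FG)·131.25
OG = 259/(259 − 14.4) = 1.0589
FG = 259/(259 − 6.2) = 1.0245
ABV = (1.0589 − 1.0245)·131.25

4.5080 % ABV


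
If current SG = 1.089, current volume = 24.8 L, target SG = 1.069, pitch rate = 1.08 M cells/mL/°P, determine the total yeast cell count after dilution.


V_w = V·((SG_c−1)/(SG_t−1)−1);  °P = 259 − 259/SG_t;  cells = rate·(V+V_w)·°P
V_w = 24.8·((1.089−1)/(1.069−1)−1) = 7.1884
V_final = 24.8 + 7.1884 = 31.9884
°P = 259 − 259/1.069 = 16.7175
cells = 1.08·31.9884·16.7175

577.5472 billion cells


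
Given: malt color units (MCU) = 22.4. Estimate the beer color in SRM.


SRM = 1.4922 · MCU^0.6859
SRM = 1.4922 · 22.4^0.6859

12.5882 SRM


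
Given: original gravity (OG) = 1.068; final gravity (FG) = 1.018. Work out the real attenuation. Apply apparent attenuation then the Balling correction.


AA = (OG−FG)/(OG−1)·100;  RA = AA·0.8192
AA = (1.068 − 1.018)/(1.068 − 1)·100 = 73.5294
RA = 73.5294·0.8192

60.2353 %


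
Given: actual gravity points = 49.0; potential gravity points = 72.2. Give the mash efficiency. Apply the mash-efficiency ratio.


efficiency = actual / potential × 100
efficiency = 49.0 / 72.2 × 100

67.8670 %


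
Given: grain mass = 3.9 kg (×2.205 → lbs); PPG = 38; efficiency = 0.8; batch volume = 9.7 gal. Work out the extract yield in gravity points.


points = lbs × PPG × eff / vol
lbs = 3.9 × 2.205 = 8.5995
points = 8.5995 × 38 × 0.8 / 9.7

26.9510 points


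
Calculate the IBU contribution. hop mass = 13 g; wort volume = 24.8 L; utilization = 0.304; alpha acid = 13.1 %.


IBU = (α/100)·mass·U·1000 / V
IBU = (13.1/100)·13·0.304·1000 / 24.8

20.8755 IBU


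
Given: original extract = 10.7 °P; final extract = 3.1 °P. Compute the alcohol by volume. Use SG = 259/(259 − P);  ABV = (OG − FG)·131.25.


OG = 259/(259 − 10.7) = 1.0431
FG = 259/(259 − 3.1) = 1.0121
ABV = (1.0431 − 1.0121)·131.25

4.0660 % ABV


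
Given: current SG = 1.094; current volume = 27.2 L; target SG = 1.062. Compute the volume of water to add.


V_water = V·((SG_curr − 1)/(SG_target − 1) − 1)
V_water = 27.2·((1.094 − 1)/(1.062 − 1) − 1)

14.0387 L


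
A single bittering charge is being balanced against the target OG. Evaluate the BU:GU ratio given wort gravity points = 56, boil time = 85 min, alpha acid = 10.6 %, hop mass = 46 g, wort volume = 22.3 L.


U = 1.65·0.000125^(GP/1000)·(1−e^(−0.04t))/4.15;  IBU = (α/100)·m·U·1000/V;  BU:GU = IBU/GP
U = 1.65·0.000125^(56/1000)·(1−e^(−0.04·85))/4.15 = 0.2323
IBU = (10.6/100)·46·0.2323·1000/22.3 = 50.8020
BU:GU = 50.8020/56

0.9072


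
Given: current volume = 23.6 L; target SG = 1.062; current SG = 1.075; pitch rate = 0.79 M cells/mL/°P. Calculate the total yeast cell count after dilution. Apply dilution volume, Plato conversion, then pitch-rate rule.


V_w = V·((SG_c−1)/(SG_t−1)−1);  °P = 259 − 259/SG_t;  cells = rate·(V+V_w)·°P
V_w = 23.6·((1.075−1)/(1.062−1)−1) = 4.9484
V_final = 23.6 + 4.9484 = 28.5484
°P = 259 − 259/1.062 = 15.1205
cells = 0.79·28.5484·15.1205

341.0167 billion cells


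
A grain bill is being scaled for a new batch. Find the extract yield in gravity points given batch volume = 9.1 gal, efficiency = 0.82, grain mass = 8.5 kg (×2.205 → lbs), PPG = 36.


points = lbs × PPG × eff / vol
lbs = 8.5 × 2.205 = 18.7425
points = 18.7425 × 36 × 0.82 / 9.1

60.7998 points


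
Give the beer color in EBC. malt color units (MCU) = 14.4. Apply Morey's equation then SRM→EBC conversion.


SRM = 1.4922·MCU^0.6859;  EBC = SRM·1.97
SRM = 1.4922·14.4^0.6859 = 9.2971
EBC = 9.2971·1.97

18.3153 EBC


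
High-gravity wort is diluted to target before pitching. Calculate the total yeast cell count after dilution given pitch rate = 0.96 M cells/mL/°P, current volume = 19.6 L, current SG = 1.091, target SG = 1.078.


V_w = V·((SG_c−1)/(SG_t−1)−1);  °P = 259 − 259/SG_t;  cells = rate·(V+V_w)·°P
V_w = 19.6·((1.091−1)/(1.078−1)−1) = 3.2667
V_final = 19.6 + 3.2667 = 22.8667
°P = 259 − 259/1.078 = 18.7403
cells = 0.96·22.8667·18.7403

411.3862 billion cells


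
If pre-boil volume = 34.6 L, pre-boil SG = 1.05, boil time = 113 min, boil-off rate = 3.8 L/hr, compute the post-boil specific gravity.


V_post = V_pre − rate·(t/60);  SG_post = 1 + (SG_pre−1)·V_pre/V_post
V_post = 34.6 − 3.8·(113/60) = 27.4433
SG_post = 1 + (1.05 − 1)·34.6/27.4433

1.0630


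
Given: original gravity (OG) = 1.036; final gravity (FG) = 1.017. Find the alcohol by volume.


ABV = (OG − FG) · 131.25
ABV = (1.036 − 1.017) · 131.25

2.4938 % ABV


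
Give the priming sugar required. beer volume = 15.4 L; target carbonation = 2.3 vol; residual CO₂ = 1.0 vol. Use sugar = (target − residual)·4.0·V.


sugar = (2.3 − 1.0)·4.0·15.4

80.0800 g


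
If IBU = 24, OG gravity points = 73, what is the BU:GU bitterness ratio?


BU:GU = IBU / OG_points
BU:GU = 24 / 73

0.3288


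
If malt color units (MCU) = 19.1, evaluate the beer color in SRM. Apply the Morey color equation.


SRM = 1.4922 · MCU^0.6859
SRM = 1.4922 · 19.1^0.6859

11.2846 SRM


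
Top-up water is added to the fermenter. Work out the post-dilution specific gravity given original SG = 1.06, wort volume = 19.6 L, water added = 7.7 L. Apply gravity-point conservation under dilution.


SG_new = 1 + (SG_old − 1)·V_old/(V_old + V_water)
pts = (1.06 − 1)·1000·19.6/(19.6 + 7.7) = 43.0769
SG_new = 1 + 43.0769/1000

1.0431


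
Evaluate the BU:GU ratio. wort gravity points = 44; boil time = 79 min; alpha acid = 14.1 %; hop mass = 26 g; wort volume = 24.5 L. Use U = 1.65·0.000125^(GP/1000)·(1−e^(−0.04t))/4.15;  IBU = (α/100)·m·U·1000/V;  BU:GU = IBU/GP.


U = 1.65·0.000125^(44/1000)·(1−e^(−0.04·79))/4.15 = 0.2564
IBU = (14.1/100)·26·0.2564·1000/24.5 = 38.3618
BU:GU = 38.3618/44

0.8719


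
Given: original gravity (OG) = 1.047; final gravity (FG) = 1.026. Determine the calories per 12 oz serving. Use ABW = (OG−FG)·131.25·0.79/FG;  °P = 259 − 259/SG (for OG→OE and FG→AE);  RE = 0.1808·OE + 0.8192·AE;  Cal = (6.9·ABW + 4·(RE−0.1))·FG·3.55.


ABW = (1.047 − 1.026)·131.25·0.79/1.026 = 2.1223
OE = 259 − 259/1.047 = 11.6266 °P
AE = 259 − 259/1.026 = 6.5634 °P
RE = 0.1808·11.6266 + 0.8192·6.5634 = 7.4788 °P
Cal = (6.9·2.1223 + 4·(7.4788−0.1))·1.026·3.55

160.8392 kcal


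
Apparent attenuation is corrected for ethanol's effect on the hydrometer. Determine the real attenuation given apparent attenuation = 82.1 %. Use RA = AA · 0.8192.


RA = 82.1 · 0.8192

67.2563 %


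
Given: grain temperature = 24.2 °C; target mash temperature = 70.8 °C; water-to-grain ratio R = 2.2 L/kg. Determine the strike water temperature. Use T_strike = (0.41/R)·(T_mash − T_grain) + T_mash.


T_strike = (0.41/2.2)·(70.8 − 24.2) + 70.8

79.4845 °C


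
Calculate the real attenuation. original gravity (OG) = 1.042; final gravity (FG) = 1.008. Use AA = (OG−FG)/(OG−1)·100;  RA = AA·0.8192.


AA = (1.042 − 1.008)/(1.042 − 1)·100 = 80.9524
RA = 80.9524·0.8192

66.3162 %


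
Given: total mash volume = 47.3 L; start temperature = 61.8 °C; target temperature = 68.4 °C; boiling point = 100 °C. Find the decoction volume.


V_dec = V_total·(T_target − T_start)/(T_boil − T_start)
V_dec = 47.3·(68.4 − 61.8)/(100 − 61.8)

8.1723 L


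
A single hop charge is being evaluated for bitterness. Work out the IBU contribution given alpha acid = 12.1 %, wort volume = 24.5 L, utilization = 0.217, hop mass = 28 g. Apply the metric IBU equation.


IBU = (α/100)·mass·U·1000 / V
IBU = (12.1/100)·28·0.217·1000 / 24.5

30.0080 IBU


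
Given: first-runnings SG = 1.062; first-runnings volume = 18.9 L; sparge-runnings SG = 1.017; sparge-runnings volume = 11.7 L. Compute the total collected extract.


total = Σ (SG_i − 1)·1000·V_i
first = (1.062 − 1)·1000·18.9 = 1171.8000
sparge = (1.017 − 1)·1000·11.7 = 198.9000
total = 1171.8000 + 198.9000

1370.7000 gravity·L


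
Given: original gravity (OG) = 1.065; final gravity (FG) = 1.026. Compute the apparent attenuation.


AA = (OG − FG)/(OG − 1) · 100
AA = (1.065 − 1.026)/(1.065 − 1) · 100

60.0000 %


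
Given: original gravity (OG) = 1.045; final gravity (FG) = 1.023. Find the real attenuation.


AA = (OG−FG)/(OG−1)·100;  RA = AA·0.8192
AA = (1.045 − 1.023)/(1.045 − 1)·100 = 48.8889
RA = 48.8889·0.8192

40.0498 %


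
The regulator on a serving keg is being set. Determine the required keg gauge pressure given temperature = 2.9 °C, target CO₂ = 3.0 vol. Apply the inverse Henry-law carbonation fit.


psi = vols/(0.01821 + 0.09011·e^(−0.04·T)) − 14.695
psi = 3.0/(0.01821 + 0.09011·e^(−0.04·2.9)) − 14.695

15.7771 psi


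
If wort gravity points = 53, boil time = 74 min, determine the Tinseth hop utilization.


U = 1.65·0.000125^(GP/1000) · (1 − e^(−0.04·t))/4.15
bigness = 1.65·0.000125^(53/1000) = 1.0248
boil_factor = (1 − e^(−0.04·74))/4.15 = 0.2285
U = 1.0248 · 0.2285

0.2341


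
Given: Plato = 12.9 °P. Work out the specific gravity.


SG = 259/(259 − P)
SG = 259/(259 − 12.9)

1.0524


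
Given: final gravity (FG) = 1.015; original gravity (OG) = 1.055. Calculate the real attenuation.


AA = (OG−FG)/(OG−1)·100;  RA = AA·0.8192
AA = (1.055 − 1.015)/(1.055 − 1)·100 = 72.7273
RA = 72.7273·0.8192

59.5782 %


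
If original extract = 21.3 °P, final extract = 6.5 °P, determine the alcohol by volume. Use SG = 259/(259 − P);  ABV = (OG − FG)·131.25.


OG = 259/(259 − 21.3) = 1.0896
FG = 259/(259 − 6.5) = 1.0257
ABV = (1.0896 − 1.0257)·131.25

8.3824 % ABV


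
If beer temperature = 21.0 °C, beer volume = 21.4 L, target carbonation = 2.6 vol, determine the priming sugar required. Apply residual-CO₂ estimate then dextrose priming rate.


residual = 14.695·(0.01821 + 0.09011·e^(−0.04·T));  sugar = (target − residual)·4.0·V
residual = 14.695·(0.01821 + 0.09011·e^(−0.04·21.0)) = 0.8393
sugar = (2.6 − 0.8393)·4.0·21.4

150.7200 g


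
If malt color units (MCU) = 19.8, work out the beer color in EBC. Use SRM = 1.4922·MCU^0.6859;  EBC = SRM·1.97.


SRM = 1.4922·19.8^0.6859 = 11.5667
EBC = 11.5667·1.97

22.7864 EBC


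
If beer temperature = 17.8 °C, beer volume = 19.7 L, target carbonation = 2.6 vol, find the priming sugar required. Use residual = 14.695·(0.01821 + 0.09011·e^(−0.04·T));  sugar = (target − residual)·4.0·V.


residual = 14.695·(0.01821 + 0.09011·e^(−0.04·17.8)) = 0.9173
sugar = (2.6 − 0.9173)·4.0·19.7

132.5957 g


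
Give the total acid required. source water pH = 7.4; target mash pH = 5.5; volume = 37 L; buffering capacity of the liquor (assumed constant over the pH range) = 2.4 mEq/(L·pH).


acid = buffering capacity · (pH_source − pH_target) · V
acid = 2.4 · (7.4 − 5.5) · 37

168.7200 mEq


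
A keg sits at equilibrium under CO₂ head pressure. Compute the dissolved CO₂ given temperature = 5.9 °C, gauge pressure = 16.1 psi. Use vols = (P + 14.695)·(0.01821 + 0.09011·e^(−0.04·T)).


vols = (16.1 + 14.695)·(0.01821 + 0.09011·e^(−0.04·5.9))

2.7524 volumes


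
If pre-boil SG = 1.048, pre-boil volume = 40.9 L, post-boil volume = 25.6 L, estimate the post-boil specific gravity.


SG_post = 1 + (SG_pre − 1)·V_pre/V_post
pts_pre = (1.048 − 1)·1000 = 48.0000
pts_post = 48.0000·40.9/25.6 = 76.6875
SG_post = 1 + 76.6875/1000

1.0767


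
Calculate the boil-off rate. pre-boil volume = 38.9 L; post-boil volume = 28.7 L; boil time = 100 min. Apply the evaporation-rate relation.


rate = (V_pre − V_post) / (t_min/60)
rate = (38.9 − 28.7) / (100/60)

6.1200 L/hr


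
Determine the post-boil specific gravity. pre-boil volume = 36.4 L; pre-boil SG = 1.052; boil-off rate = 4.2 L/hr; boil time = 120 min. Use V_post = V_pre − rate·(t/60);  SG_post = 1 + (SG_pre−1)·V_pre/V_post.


V_post = 36.4 − 4.2·(120/60) = 28.0000
SG_post = 1 + (1.052 − 1)·36.4/28.0000

1.0676


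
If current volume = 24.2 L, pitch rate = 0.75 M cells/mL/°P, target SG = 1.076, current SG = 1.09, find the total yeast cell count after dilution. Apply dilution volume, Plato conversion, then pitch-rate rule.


V_w = V·((SG_c−1)/(SG_t−1)−1);  °P = 259 − 259/SG_t;  cells = rate·(V+V_w)·°P
V_w = 24.2·((1.09−1)/(1.076−1)−1) = 4.4579
V_final = 24.2 + 4.4579 = 28.6579
°P = 259 − 259/1.076 = 18.2937
cells = 0.75·28.6579·18.2937

393.1938 billion cells


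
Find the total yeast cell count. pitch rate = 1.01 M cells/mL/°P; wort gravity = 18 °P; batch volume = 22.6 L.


cells (billions) = rate · V_L · °P
cells = 1.01 · 22.6 · 18

410.8680 billion cells


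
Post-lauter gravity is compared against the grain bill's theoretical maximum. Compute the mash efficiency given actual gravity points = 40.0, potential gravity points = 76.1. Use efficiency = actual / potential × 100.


efficiency = 40.0 / 76.1 × 100

52.5624 %


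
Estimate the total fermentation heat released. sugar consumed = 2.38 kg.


Q = m_sugar · 590 kJ/kg
Q = 2.38 · 590

1404.2000 kJ


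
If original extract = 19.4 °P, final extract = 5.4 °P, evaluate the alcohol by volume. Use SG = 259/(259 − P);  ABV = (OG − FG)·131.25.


OG = 259/(259 − 19.4) = 1.0810
FG = 259/(259 − 5.4) = 1.0213
ABV = (1.0810 − 1.0213)·131.25

7.8323 % ABV


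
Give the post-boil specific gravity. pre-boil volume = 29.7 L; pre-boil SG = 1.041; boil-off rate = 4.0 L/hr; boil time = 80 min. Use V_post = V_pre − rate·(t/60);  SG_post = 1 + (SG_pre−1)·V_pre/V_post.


V_post = 29.7 − 4.0·(80/60) = 24.3667
SG_post = 1 + (1.041 − 1)·29.7/24.3667

1.0500


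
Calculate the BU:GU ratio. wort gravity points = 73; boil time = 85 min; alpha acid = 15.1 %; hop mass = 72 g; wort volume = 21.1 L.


U = 1.65·0.000125^(GP/1000)·(1−e^(−0.04t))/4.15;  IBU = (α/100)·m·U·1000/V;  BU:GU = IBU/GP
U = 1.65·0.000125^(73/1000)·(1−e^(−0.04·85))/4.15 = 0.1994
IBU = (15.1/100)·72·0.1994·1000/21.1 = 102.7534
BU:GU = 102.7534/73

1.4076


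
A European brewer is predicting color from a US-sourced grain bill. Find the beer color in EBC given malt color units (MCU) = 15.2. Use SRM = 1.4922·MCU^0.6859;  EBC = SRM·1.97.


SRM = 1.4922·15.2^0.6859 = 9.6484
EBC = 9.6484·1.97

19.0073 EBC


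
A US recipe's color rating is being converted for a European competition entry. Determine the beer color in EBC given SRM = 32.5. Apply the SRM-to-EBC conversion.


EBC = SRM · 1.97
EBC = 32.5 · 1.97

64.0250 EBC


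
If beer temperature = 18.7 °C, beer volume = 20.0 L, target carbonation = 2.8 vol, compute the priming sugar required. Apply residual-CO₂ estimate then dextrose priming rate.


residual = 14.695·(0.01821 + 0.09011·e^(−0.04·T));  sugar = (target − residual)·4.0·V
residual = 14.695·(0.01821 + 0.09011·e^(−0.04·18.7)) = 0.8943
sugar = (2.8 − 0.8943)·4.0·20.0

152.4528 g


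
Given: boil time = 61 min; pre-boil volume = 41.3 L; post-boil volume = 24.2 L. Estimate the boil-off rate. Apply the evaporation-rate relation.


rate = (V_pre − V_post) / (t_min/60)
rate = (41.3 − 24.2) / (61/60)

16.8197 L/hr


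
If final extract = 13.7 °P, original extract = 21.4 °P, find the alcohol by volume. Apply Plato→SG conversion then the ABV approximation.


SG = 259/(259 − P);  ABV = (OG − FG)·131.25
OG = 259/(259 − 21.4) = 1.0901
FG = 259/(259 − 13.7) = 1.0558
ABV = (1.0901 − 1.0558)·131.25

4.4910 % ABV


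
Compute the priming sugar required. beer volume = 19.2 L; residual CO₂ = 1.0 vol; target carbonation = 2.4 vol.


sugar = (target − residual)·4.0·V
sugar = (2.4 − 1.0)·4.0·19.2

107.5200 g


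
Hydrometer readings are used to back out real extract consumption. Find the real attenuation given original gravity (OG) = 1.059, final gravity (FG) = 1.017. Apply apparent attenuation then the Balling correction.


AA = (OG−FG)/(OG−1)·100;  RA = AA·0.8192
AA = (1.059 − 1.017)/(1.059 − 1)·100 = 71.1864
RA = 71.1864·0.8192

58.3159 %


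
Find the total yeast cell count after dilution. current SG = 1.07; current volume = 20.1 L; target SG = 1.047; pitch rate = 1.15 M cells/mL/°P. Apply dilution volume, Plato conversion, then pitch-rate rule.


V_w = V·((SG_c−1)/(SG_t−1)−1);  °P = 259 − 259/SG_t;  cells = rate·(V+V_w)·°P
V_w = 20.1·((1.07−1)/(1.047−1)−1) = 9.8362
V_final = 20.1 + 9.8362 = 29.9362
°P = 259 − 259/1.047 = 11.6266
cells = 1.15·29.9362·11.6266

400.2626 billion cells


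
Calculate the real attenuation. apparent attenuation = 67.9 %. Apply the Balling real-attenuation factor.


RA = AA · 0.8192
RA = 67.9 · 0.8192

55.6237 %


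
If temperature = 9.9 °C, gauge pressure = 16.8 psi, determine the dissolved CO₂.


vols = (P + 14.695)·(0.01821 + 0.09011·e^(−0.04·T))
vols = (16.8 + 14.695)·(0.01821 + 0.09011·e^(−0.04·9.9))

2.4835 volumes


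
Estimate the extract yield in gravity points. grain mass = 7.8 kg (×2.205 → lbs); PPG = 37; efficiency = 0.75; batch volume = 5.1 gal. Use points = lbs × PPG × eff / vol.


lbs = 7.8 × 2.205 = 17.1990
points = 17.1990 × 37 × 0.75 / 5.1

93.5828 points


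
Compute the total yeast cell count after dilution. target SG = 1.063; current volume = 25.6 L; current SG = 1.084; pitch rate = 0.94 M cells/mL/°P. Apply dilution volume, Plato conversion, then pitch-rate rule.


V_w = V·((SG_c−1)/(SG_t−1)−1);  °P = 259 − 259/SG_t;  cells = rate·(V+V_w)·°P
V_w = 25.6·((1.084−1)/(1.063−1)−1) = 8.5333
V_final = 25.6 + 8.5333 = 34.1333
°P = 259 − 259/1.063 = 15.3500
cells = 0.94·34.1333·15.3500

492.5084 billion cells


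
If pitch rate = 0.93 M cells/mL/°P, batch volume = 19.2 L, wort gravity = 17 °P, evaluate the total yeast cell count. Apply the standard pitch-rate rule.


cells (billions) = rate · V_L · °P
cells = 0.93 · 19.2 · 17

303.5520 billion cells


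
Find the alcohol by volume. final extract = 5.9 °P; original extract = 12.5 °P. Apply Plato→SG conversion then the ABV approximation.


SG = 259/(259 − P);  ABV = (OG − FG)·131.25
OG = 259/(259 − 12.5) = 1.0507
FG = 259/(259 − 5.9) = 1.0233
ABV = (1.0507 − 1.0233)·131.25

3.5961 % ABV


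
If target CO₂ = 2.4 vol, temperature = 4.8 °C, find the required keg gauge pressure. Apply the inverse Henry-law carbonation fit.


psi = vols/(0.01821 + 0.09011·e^(−0.04·T)) − 14.695
psi = 2.4/(0.01821 + 0.09011·e^(−0.04·4.8)) − 14.695

11.2290 psi


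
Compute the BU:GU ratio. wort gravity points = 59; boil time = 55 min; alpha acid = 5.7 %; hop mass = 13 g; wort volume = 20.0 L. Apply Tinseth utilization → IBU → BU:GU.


U = 1.65·0.000125^(GP/1000)·(1−e^(−0.04t))/4.15;  IBU = (α/100)·m·U·1000/V;  BU:GU = IBU/GP
U = 1.65·0.000125^(59/1000)·(1−e^(−0.04·55))/4.15 = 0.2080
IBU = (5.7/100)·13·0.2080·1000/20.0 = 7.7080
BU:GU = 7.7080/59

0.1306


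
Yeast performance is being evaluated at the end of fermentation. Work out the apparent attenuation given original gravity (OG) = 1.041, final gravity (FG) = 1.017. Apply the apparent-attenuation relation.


AA = (OG − FG)/(OG − 1) · 100
AA = (1.041 − 1.017)/(1.041 − 1) · 100

58.5366 %


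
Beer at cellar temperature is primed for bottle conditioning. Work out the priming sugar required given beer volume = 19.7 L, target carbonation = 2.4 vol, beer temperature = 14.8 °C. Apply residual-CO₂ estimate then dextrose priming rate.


residual = 14.695·(0.01821 + 0.09011·e^(−0.04·T));  sugar = (target − residual)·4.0·V
residual = 14.695·(0.01821 + 0.09011·e^(−0.04·14.8)) = 1.0002
sugar = (2.4 − 1.0002)·4.0·19.7

110.3081 g


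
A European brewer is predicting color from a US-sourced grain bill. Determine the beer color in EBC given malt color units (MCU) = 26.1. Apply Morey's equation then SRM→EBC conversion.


SRM = 1.4922·MCU^0.6859;  EBC = SRM·1.97
SRM = 1.4922·26.1^0.6859 = 13.9798
EBC = 13.9798·1.97

27.5402 EBC


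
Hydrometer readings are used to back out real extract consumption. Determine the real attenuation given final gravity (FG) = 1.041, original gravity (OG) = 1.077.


AA = (OG−FG)/(OG−1)·100;  RA = AA·0.8192
AA = (1.077 − 1.041)/(1.077 − 1)·100 = 46.7532
RA = 46.7532·0.8192

38.3003 %


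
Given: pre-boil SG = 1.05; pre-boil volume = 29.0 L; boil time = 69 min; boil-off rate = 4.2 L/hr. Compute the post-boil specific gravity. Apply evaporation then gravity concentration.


V_post = V_pre − rate·(t/60);  SG_post = 1 + (SG_pre−1)·V_pre/V_post
V_post = 29.0 − 4.2·(69/60) = 24.1700
SG_post = 1 + (1.05 − 1)·29.0/24.1700

1.0600


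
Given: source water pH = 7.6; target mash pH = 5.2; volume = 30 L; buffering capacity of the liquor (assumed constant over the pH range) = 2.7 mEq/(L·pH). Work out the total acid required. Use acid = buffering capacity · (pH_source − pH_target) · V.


acid = 2.7 · (7.6 − 5.2) · 30

194.4000 mEq


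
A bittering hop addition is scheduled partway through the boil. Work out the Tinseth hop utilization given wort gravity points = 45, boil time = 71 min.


U = 1.65·0.000125^(GP/1000) · (1 − e^(−0.04·t))/4.15
bigness = 1.65·0.000125^(45/1000) = 1.1011
boil_factor = (1 − e^(−0.04·71))/4.15 = 0.2269
U = 1.1011 · 0.2269

0.2498


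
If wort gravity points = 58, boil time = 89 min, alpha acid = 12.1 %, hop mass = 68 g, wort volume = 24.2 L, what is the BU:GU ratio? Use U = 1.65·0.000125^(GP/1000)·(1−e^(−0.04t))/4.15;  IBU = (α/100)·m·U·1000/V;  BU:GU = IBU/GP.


U = 1.65·0.000125^(58/1000)·(1−e^(−0.04·89))/4.15 = 0.2294
IBU = (12.1/100)·68·0.2294·1000/24.2 = 77.9840
BU:GU = 77.9840/58

1.3446


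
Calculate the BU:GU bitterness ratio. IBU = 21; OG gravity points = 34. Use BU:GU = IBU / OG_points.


BU:GU = 21 / 34

0.6176


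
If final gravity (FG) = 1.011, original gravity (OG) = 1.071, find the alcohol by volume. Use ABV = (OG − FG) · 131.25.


ABV = (1.071 − 1.011) · 131.25

7.8750 % ABV


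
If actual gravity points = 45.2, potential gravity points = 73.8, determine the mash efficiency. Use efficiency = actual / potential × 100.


efficiency = 45.2 / 73.8 × 100

61.2466 %


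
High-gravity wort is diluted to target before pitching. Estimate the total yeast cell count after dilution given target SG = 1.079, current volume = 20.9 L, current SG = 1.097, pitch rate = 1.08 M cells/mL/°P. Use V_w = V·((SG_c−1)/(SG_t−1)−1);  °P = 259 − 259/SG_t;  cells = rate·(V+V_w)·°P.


V_w = 20.9·((1.097−1)/(1.079−1)−1) = 4.7620
V_final = 20.9 + 4.7620 = 25.6620
°P = 259 − 259/1.079 = 18.9629
cells = 1.08·25.6620·18.9629

525.5573 billion cells


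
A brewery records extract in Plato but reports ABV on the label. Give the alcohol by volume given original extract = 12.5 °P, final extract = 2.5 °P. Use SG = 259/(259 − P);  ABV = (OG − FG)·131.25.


OG = 259/(259 − 12.5) = 1.0507
FG = 259/(259 − 2.5) = 1.0097
ABV = (1.0507 − 1.0097)·131.25

5.3764 % ABV


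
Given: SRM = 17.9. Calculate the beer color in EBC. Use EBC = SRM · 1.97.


EBC = 17.9 · 1.97

35.2630 EBC


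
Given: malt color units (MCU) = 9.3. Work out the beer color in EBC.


SRM = 1.4922·MCU^0.6859;  EBC = SRM·1.97
SRM = 1.4922·9.3^0.6859 = 6.8883
EBC = 6.8883·1.97

13.5699 EBC


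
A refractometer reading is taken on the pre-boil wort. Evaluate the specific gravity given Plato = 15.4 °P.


SG = 259/(259 − P)
SG = 259/(259 − 15.4)

1.0632


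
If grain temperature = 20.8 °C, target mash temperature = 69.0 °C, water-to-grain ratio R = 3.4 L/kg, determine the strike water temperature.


T_strike = (0.41/R)·(T_mash − T_grain) + T_mash
T_strike = (0.41/3.4)·(69.0 − 20.8) + 69.0

74.8124 °C


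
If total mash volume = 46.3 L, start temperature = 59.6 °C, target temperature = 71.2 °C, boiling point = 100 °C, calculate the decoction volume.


V_dec = V_total·(T_target − T_start)/(T_boil − T_start)
V_dec = 46.3·(71.2 − 59.6)/(100 − 59.6)

13.2941 L


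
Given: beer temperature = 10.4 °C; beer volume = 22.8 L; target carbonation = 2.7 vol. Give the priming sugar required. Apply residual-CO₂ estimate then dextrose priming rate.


residual = 14.695·(0.01821 + 0.09011·e^(−0.04·T));  sugar = (target − residual)·4.0·V
residual = 14.695·(0.01821 + 0.09011·e^(−0.04·10.4)) = 1.1411
sugar = (2.7 − 1.1411)·4.0·22.8

142.1696 g


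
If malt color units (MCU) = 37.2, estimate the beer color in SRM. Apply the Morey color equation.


SRM = 1.4922 · MCU^0.6859
SRM = 1.4922 · 37.2^0.6859

17.8264 SRM
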